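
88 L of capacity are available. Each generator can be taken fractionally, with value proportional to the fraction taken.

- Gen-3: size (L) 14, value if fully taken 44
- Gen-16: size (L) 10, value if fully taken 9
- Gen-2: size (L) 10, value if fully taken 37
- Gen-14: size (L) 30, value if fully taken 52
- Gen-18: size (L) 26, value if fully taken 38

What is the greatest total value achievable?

178.2

Sort by value density: Gen-2 37/10≈3.7, Gen-3 44/14≈3.14, Gen-14 52/30≈1.73, Gen-18 38/26≈1.46, Gen-16 9/10≈0.9.
All 10 L of Gen-2 fit (value 37) — 78 remain.
All 14 L of Gen-3 fit (value 44) — 64 remain.
All 30 L of Gen-14 fit (value 52) — 34 remain.
Gen-18: take in full, 26 L for value 38 — 8 left.
Only 8 L remain; take 8/10 of Gen-16 for value 9×8/10 = 7.2.
Total value = 178.2.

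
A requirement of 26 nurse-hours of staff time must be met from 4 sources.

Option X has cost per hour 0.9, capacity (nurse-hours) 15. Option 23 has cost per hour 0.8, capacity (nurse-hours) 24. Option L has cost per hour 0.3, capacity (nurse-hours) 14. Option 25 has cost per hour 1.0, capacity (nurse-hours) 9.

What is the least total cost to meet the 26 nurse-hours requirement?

13.8

Use sources in increasing cost order.
Option L at 0.3: take all 14 nurse-hours → 12 still needed.
Option 23 (0.8): take the remaining 12 → done.
Option X, Option 25: unused.
Cost = 14×0.3 + 12×0.8 = 13.8.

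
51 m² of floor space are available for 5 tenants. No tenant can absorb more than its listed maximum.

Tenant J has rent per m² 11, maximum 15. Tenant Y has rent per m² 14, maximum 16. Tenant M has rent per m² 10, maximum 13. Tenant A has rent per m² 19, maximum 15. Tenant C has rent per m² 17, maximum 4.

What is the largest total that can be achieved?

Rank by rent per m²: Tenant A 19 > Tenant C 17 > Tenant Y 14 > Tenant J 11 > Tenant M 10.
Tenant A takes 15 to reach its cap of 15 ; 36 left.
Tenant C takes 4 to reach its cap of 4 ; 32 left.
Tenant Y takes 16 to reach its cap of 16 ; 16 left.
Give Tenant J 15 to hit its cap of 15 ; 1 left.
Only 1 left; Tenant M takes them to reach 1.
Total = 11×15 + 14×16 + 10×1 + 19×15 + 17×4 = 752.

752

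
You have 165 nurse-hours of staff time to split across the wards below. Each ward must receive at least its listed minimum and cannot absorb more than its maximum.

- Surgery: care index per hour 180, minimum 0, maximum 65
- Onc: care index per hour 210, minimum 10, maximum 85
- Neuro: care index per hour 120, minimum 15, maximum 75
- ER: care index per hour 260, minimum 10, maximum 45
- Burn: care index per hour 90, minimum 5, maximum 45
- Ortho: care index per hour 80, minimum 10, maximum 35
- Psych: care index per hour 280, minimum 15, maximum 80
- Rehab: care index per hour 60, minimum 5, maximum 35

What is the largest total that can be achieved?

Meeting every minimum uses 0+10+15+10+5+10+15+5 = 70 nurse-hours, leaving 95.
Highest care index per hour first: Psych 280 > ER 260 > Onc 210 > Surgery 180 > Neuro 120 > Burn 90 > Ortho 80 > Rehab 60.
Give Psych 65 more to hit its cap of 80 → 30 left.
Only 30 left; ER takes them to reach 40.
Total = 210×10 + 120×15 + 260×40 + 90×5 + 80×10 + 280×80 + 60×5 = 38250.

38250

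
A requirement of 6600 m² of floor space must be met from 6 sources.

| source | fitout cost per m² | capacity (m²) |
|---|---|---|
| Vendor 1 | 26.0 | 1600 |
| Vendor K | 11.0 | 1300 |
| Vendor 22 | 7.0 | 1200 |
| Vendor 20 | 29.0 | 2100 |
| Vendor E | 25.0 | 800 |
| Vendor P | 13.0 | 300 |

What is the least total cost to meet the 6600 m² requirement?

128800

Cheapest first:
Vendor 22 (7.0): use full 1200 — 5400 m² to go.
Take 1300 from Vendor K at 11.0 — need 4100 more.
Vendor P (13.0): use full 300 — 3800 m² to go.
Vendor E at 25.0: take all 800 m² — 3000 still needed.
Take 1600 from Vendor 1 at 26.0 — need 1400 more.
Take 1400 from Vendor 20 at 29.0 to finish.
Cost = 1200×7.0 + 1300×11.0 + 300×13.0 + 800×25.0 + 1600×26.0 + 1400×29.0 = 128800.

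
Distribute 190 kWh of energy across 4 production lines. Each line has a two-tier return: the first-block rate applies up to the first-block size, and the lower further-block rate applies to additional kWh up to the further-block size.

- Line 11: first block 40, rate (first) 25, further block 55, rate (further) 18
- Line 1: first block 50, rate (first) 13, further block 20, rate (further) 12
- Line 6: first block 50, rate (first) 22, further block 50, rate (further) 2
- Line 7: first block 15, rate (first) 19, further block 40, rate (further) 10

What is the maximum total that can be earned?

3765

Treat each block as its own option and order by rate: Line 11/tier1 25 > Line 6/tier1 22 > Line 7/tier1 19 > Line 11/tier2 18 > Line 1/tier1 13 > Line 1/tier2 12 > Line 7/tier2 10 > Line 6/tier2 2.
Line 11 tier1 at 25: fill all 40 ; 150 left.
Fill Line 6 tier1 block (50 at 22) ; 100 left.
Fill Line 7 tier1 block (15 at 19) ; 85 left.
Fill Line 11 tier2 block (55 at 18) ; 30 left.
Line 1/tier1: +30 of 50 at 13; pool empty.
Total = 25×40 + 22×50 + 19×15 + 18×55 + 13×30 = 3765.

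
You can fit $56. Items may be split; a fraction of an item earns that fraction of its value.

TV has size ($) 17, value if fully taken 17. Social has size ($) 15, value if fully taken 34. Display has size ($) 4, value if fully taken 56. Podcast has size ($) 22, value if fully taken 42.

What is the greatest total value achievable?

147

Rank by value-to-size ratio: Display 56/4≈14, Social 34/15≈2.27, Podcast 42/22≈1.91, TV 17/17≈1.
All 4 $ of Display fit (value 56) → 52 remain.
All 15 $ of Social fit (value 34) → 37 remain.
Take all of Podcast (22 $, value 42) → 15 $ left.
Fill the last 15 $ with part of TV: 15/17 of it earns 15.
Total value = 147.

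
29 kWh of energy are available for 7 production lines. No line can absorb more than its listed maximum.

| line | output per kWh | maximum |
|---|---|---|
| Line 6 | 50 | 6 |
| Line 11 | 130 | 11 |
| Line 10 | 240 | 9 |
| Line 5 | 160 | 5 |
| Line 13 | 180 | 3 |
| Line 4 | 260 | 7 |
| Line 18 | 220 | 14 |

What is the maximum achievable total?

Order the production lines by output per kWh: Line 4 260 > Line 10 240 > Line 18 220 > Line 13 180 > Line 5 160 > Line 11 130 > Line 6 50.
Line 4 takes 7 to reach its cap of 7 — 22 left.
Give Line 10 9 to hit its cap of 9 — 13 left.
Only 13 left; Line 18 takes them to reach 13.
Total = 240×9 + 260×7 + 220×13 = 6840.

6840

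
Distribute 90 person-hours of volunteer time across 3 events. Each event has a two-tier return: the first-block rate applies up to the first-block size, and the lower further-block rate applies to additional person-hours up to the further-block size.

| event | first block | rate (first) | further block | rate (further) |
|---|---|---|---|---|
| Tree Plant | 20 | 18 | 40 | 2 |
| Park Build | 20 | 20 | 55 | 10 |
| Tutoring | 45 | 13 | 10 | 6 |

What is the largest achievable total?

1395

Rank every tier by rate: Park Build/T1 20 > Tree Plant/T1 18 > Tutoring/T1 13 > Park Build/T2 10 > Tutoring/T2 6 > Tree Plant/T2 2.
Fill Park Build T1 block (20 at 20) — 70 left.
Fill Tree Plant T1 block (20 at 18) — 50 left.
Fill Tutoring T1 block (45 at 13) — 5 left.
Park Build/T2: +5 of 55 at 10; pool empty.
Total = 20×20 + 18×20 + 13×45 + 10×5 = 1395.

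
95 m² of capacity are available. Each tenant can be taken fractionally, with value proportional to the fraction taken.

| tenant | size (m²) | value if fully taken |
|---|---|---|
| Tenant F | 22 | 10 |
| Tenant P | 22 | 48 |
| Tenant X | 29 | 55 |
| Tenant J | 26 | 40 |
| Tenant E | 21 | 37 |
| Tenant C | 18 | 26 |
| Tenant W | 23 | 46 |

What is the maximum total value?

186

Sort by value density: Tenant P 48/22≈2.18, Tenant W 46/23≈2, Tenant X 55/29≈1.9, Tenant E 37/21≈1.76, Tenant J 40/26≈1.54, Tenant C 26/18≈1.44, Tenant F 10/22≈0.455.
All 22 m² of Tenant P fit (value 48) ; 73 remain.
Tenant W: take in full, 23 m² for value 46 ; 50 left.
All 29 m² of Tenant X fit (value 55) ; 21 remain.
Tenant E: take in full, 21 m² for value 37 ; 0 left.
Total value = 186.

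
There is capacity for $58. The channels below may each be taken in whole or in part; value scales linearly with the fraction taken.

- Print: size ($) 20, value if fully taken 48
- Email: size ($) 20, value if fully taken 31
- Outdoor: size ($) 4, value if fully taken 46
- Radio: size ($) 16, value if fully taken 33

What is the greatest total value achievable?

Best value per unit of size first: Outdoor 46/4≈11.5, Print 48/20≈2.4, Radio 33/16≈2.06, Email 31/20≈1.55.
All 4 $ of Outdoor fit (value 46) ; 54 remain.
All 20 $ of Print fit (value 48) ; 34 remain.
Take all of Radio (16 $, value 33) ; 18 $ left.
Fill the last 18 $ with part of Email: 18/20 of it earns 27.9.
Total value = 154.9.

154.9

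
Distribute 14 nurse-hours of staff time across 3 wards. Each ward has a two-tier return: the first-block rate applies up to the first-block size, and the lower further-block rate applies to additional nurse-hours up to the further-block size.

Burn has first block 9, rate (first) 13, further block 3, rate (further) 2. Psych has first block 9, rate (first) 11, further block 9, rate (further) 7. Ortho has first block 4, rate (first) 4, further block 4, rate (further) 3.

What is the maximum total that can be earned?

172

Order all 6 blocks by rate: Burn/T1 13 > Psych/T1 11 > Psych/T2 7 > Ortho/T1 4 > Ortho/T2 3 > Burn/T2 2.
Burn/T1 (13): +9 ; 5 left.
Psych/T1: +5 of 9 at 11; pool empty.
Total = 13×9 + 11×5 = 172.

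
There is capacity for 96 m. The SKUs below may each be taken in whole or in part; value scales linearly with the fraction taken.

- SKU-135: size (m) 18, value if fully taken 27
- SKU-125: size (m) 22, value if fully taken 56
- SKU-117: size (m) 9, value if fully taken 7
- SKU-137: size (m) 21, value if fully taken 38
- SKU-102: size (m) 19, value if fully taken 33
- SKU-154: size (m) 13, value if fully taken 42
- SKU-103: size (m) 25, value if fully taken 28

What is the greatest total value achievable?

199.36

Sort by value density: SKU-154 42/13≈3.23, SKU-125 56/22≈2.55, SKU-137 38/21≈1.81, SKU-102 33/19≈1.74, SKU-135 27/18≈1.5, SKU-103 28/25≈1.12, SKU-117 7/9≈0.778.
Take all of SKU-154 (13 m, value 42) — 83 m left.
SKU-125: take in full, 22 m for value 56 — 61 left.
All 21 m of SKU-137 fit (value 38) — 40 remain.
Take all of SKU-102 (19 m, value 33) — 21 m left.
Take all of SKU-135 (18 m, value 27) — 3 m left.
3 m left: a 3/25 share of SKU-103 gives 28×3/25 = 3.36.
Total value = 199.36.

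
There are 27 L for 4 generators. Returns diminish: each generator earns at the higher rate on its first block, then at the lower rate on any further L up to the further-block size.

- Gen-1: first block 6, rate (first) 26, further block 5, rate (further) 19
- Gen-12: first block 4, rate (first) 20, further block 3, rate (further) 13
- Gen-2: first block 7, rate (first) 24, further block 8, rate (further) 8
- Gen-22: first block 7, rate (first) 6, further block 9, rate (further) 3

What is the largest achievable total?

Order all 8 blocks by rate: Gen-1/first 26 > Gen-2/first 24 > Gen-12/first 20 > Gen-1/second 19 > Gen-12/second 13 > Gen-2/second 8 > Gen-22/first 6 > Gen-22/second 3.
Gen-1/first (26): +6 → 21 left.
Fill Gen-2 first block (7 at 24) → 14 left.
Gen-12/first (20): +4 → 10 left.
Gen-1/second (19): +5 → 5 left.
Fill Gen-12 second block (3 at 13) → 2 left.
Gen-2/second: +2 of 8 at 8; pool empty.
Total = 26×6 + 24×7 + 20×4 + 19×5 + 13×3 + 8×2 = 554.

554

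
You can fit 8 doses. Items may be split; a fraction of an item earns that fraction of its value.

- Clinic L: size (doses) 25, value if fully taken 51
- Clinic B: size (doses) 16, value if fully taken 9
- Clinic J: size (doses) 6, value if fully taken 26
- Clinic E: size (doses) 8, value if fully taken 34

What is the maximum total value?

Sort by value density: Clinic J 26/6≈4.33, Clinic E 34/8≈4.25, Clinic L 51/25≈2.04, Clinic B 9/16≈0.562.
Take all of Clinic J (6 doses, value 26) ; 2 doses left.
Fill the last 2 doses with part of Clinic E: 2/8 of it earns 8.5.
Total value = 34.5.

34.5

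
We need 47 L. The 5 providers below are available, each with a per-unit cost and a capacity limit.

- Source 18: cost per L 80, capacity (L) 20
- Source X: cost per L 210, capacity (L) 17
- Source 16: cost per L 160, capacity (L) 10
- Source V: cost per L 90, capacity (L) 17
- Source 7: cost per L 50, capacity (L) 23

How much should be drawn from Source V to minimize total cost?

Cheapest first:
Source 7 (50): use full 23 ; 24 L to go.
Take 20 from Source 18 at 80 ; need 4 more.
Source V (90): take the remaining 4 ; done.
Source 16, Source X: unused.

4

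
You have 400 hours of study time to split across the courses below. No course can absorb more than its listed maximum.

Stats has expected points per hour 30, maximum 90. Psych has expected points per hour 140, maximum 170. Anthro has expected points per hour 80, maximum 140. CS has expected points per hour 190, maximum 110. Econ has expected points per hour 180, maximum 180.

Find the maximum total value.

Order the courses by expected points per hour: CS 190 > Econ 180 > Psych 140 > Anthro 80 > Stats 30.
Give CS 110 to hit its cap of 110 → 290 left.
Econ takes 180 to reach its cap of 180 → 110 left.
Only 110 left; Psych takes them to reach 110.
Total = 140×110 + 190×110 + 180×180 = 68700.

68700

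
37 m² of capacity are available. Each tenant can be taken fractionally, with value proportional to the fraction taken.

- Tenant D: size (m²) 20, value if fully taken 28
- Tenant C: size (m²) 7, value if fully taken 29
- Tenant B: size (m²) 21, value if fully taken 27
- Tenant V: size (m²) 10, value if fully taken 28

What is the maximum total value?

Sort by value density: Tenant C 29/7≈4.14, Tenant V 28/10≈2.8, Tenant D 28/20≈1.4, Tenant B 27/21≈1.29.
Take all of Tenant C (7 m², value 29) — 30 m² left.
All 10 m² of Tenant V fit (value 28) — 20 remain.
Tenant D: take in full, 20 m² for value 28 — 0 left.
Total value = 85.

85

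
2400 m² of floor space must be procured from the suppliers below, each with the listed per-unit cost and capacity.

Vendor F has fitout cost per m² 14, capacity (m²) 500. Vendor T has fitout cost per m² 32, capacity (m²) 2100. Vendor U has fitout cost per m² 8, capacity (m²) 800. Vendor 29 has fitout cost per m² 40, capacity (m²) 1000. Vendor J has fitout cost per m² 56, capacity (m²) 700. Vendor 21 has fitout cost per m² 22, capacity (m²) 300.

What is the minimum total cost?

Fill from the cheapest supplier first.
Take 800 from Vendor U at 8 → need 1600 more.
Vendor F (14): use full 500 → 1100 m² to go.
Vendor 21 at 22: take all 300 m² → 800 still needed.
Take 800 from Vendor T at 32 to finish.
Vendor 29, Vendor J: unused.
Cost = 800×8 + 500×14 + 300×22 + 800×32 = 45600.

45600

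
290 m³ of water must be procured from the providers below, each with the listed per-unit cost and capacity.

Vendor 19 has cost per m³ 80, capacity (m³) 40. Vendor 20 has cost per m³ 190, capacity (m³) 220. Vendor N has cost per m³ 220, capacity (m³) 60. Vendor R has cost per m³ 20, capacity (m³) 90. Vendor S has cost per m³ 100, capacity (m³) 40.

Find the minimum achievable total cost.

31800

Fill from the cheapest provider first.
Take 90 from Vendor R at 20 → need 200 more.
Vendor 19 (80): use full 40 → 160 m³ to go.
Vendor S (100): use full 40 → 120 m³ to go.
Vendor 20 (190): take the remaining 120 → done.
Vendor N: unused.
Cost = 90×20 + 40×80 + 40×100 + 120×190 = 31800.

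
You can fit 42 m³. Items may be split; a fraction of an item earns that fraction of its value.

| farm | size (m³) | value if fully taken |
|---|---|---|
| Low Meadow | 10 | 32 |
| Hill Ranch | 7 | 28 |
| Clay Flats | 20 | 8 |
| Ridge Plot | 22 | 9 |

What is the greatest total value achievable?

70.2

Best value per unit of size first: Hill Ranch 28/7≈4, Low Meadow 32/10≈3.2, Ridge Plot 9/22≈0.409, Clay Flats 8/20≈0.4.
Hill Ranch: take in full, 7 m³ for value 28 → 35 left.
Low Meadow: take in full, 10 m³ for value 32 → 25 left.
All 22 m³ of Ridge Plot fit (value 9) → 3 remain.
Only 3 m³ remain; take 3/20 of Clay Flats for value 8×3/20 = 1.2.
Total value = 70.2.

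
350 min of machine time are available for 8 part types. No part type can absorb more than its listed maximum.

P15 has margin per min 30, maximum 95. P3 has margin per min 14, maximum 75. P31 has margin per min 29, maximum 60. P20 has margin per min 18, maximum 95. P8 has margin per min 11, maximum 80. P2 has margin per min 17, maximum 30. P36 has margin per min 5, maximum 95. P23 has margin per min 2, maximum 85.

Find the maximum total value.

7790

Highest margin per min first: P15 30 > P31 29 > P20 18 > P2 17 > P3 14 > P8 11 > P36 5 > P23 2.
P15: +95 to 95 (cap) → 255 left.
P31 takes 60 to reach its cap of 60 → 195 left.
P20: +95 to 95 (cap) → 100 left.
P2: +30 to 30 (cap) → 70 left.
P3 has room for 75 but only 70 remain, so it gets 70.
Total = 30×95 + 14×70 + 29×60 + 18×95 + 17×30 = 7790.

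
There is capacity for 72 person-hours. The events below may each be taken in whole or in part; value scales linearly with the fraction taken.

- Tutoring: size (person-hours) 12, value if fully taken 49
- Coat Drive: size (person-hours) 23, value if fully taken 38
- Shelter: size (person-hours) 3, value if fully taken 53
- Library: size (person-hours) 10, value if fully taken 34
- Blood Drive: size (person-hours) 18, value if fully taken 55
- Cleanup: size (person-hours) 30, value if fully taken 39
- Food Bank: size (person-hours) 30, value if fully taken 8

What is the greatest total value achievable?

Sort by value density: Shelter 53/3≈17.7, Tutoring 49/12≈4.08, Library 34/10≈3.4, Blood Drive 55/18≈3.06, Coat Drive 38/23≈1.65, Cleanup 39/30≈1.3, Food Bank 8/30≈0.267.
Take all of Shelter (3 person-hours, value 53) → 69 person-hours left.
Take all of Tutoring (12 person-hours, value 49) → 57 person-hours left.
All 10 person-hours of Library fit (value 34) → 47 remain.
Take all of Blood Drive (18 person-hours, value 55) → 29 person-hours left.
Take all of Coat Drive (23 person-hours, value 38) → 6 person-hours left.
Fill the last 6 person-hours with part of Cleanup: 6/30 of it earns 7.8.
Total value = 236.8.

236.8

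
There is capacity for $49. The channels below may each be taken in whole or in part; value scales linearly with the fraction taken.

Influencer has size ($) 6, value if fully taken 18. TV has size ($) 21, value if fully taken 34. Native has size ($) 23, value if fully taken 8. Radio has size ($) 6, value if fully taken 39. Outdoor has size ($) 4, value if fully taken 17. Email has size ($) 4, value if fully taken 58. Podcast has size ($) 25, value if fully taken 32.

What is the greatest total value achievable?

Best value per unit of size first: Email 58/4≈14.5, Radio 39/6≈6.5, Outdoor 17/4≈4.25, Influencer 18/6≈3, TV 34/21≈1.62, Podcast 32/25≈1.28, Native 8/23≈0.348.
Email: take in full, 4 $ for value 58 ; 45 left.
Radio: take in full, 6 $ for value 39 ; 39 left.
All 4 $ of Outdoor fit (value 17) ; 35 remain.
Take all of Influencer (6 $, value 18) ; 29 $ left.
Take all of TV (21 $, value 34) ; 8 $ left.
Fill the last 8 $ with part of Podcast: 8/25 of it earns 10.24.
Total value = 176.24.

176.24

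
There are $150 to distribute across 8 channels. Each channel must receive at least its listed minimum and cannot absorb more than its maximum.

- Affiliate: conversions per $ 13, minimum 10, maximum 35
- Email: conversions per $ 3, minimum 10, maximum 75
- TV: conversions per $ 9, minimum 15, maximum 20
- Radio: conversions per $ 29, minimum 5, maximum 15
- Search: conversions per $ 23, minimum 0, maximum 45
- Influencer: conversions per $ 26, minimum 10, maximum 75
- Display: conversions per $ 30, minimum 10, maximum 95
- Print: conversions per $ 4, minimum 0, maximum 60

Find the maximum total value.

3695

Meeting every minimum uses 10+10+15+5+0+10+10+0 = 60 $, leaving 90.
Highest conversions per $ first: Display 30 > Radio 29 > Influencer 26 > Search 23 > Affiliate 13 > TV 9 > Print 4 > Email 3.
Display: +85 to 95 (cap) ; 5 left.
Radio: +5 (room for 10) → 10. Pool exhausted.
Total = 13×10 + 3×10 + 9×15 + 29×10 + 26×10 + 30×95 = 3695.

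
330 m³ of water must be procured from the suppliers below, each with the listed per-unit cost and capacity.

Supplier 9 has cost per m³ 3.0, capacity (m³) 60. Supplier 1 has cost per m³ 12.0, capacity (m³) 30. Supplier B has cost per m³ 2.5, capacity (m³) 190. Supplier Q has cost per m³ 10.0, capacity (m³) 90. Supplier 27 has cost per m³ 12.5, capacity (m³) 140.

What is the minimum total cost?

Cheapest first:
Supplier B (2.5): use full 190 ; 140 m³ to go.
Take 60 from Supplier 9 at 3.0 ; need 80 more.
Supplier Q (10.0): take the remaining 80 ; done.
Supplier 1, Supplier 27: unused.
Cost = 190×2.5 + 60×3.0 + 80×10.0 = 1455.

1455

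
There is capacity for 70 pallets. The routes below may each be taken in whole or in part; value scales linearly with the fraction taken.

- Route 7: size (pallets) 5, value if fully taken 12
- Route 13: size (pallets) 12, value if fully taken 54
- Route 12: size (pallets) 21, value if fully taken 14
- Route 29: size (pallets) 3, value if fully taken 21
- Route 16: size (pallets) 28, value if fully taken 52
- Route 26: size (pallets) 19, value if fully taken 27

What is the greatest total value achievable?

168

Rank by value-to-size ratio: Route 29 21/3≈7, Route 13 54/12≈4.5, Route 7 12/5≈2.4, Route 16 52/28≈1.86, Route 26 27/19≈1.42, Route 12 14/21≈0.667.
Route 29: take in full, 3 pallets for value 21 — 67 left.
Route 13: take in full, 12 pallets for value 54 — 55 left.
Route 7: take in full, 5 pallets for value 12 — 50 left.
Route 16: take in full, 28 pallets for value 52 — 22 left.
All 19 pallets of Route 26 fit (value 27) — 3 remain.
3 pallets left: a 3/21 share of Route 12 gives 14×3/21 = 2.
Total value = 168.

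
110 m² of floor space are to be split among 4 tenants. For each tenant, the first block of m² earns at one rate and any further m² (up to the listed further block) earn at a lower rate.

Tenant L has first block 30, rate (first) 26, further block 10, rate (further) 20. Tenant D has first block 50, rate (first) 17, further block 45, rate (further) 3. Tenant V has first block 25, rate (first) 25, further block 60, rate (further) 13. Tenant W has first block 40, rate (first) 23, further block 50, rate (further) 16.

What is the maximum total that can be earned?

2610

Treat each block as its own option and order by rate: Tenant L/tier1 26 > Tenant V/tier1 25 > Tenant W/tier1 23 > Tenant L/tier2 20 > Tenant D/tier1 17 > Tenant W/tier2 16 > Tenant V/tier2 13 > Tenant D/tier2 3.
Tenant L tier1 at 26: fill all 30 ; 80 left.
Tenant V tier1 at 25: fill all 25 ; 55 left.
Tenant W/tier1 (23): +40 ; 15 left.
Tenant L tier2 at 20: fill all 10 ; 5 left.
5 remain; put them into Tenant D tier1 at 17.
Total = 26×30 + 25×25 + 23×40 + 20×10 + 17×5 = 2610.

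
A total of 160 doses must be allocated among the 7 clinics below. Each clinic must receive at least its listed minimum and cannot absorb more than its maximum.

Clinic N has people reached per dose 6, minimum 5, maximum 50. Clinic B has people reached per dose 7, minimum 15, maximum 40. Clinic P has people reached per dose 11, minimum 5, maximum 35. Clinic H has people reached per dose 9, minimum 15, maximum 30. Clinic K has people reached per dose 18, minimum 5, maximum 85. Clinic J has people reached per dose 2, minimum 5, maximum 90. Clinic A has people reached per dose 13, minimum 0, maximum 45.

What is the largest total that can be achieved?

2255

Meeting every minimum uses 5+15+5+15+5+5+0 = 50 doses, leaving 110.
Highest people reached per dose first: Clinic K 18 > Clinic A 13 > Clinic P 11 > Clinic H 9 > Clinic B 7 > Clinic N 6 > Clinic J 2.
Give Clinic K 80 more to hit its cap of 85 ; 30 left.
Clinic A has room for 45 more but only 30 remain, so it gets 30.
Total = 6×5 + 7×15 + 11×5 + 9×15 + 18×85 + 2×5 + 13×30 = 2255.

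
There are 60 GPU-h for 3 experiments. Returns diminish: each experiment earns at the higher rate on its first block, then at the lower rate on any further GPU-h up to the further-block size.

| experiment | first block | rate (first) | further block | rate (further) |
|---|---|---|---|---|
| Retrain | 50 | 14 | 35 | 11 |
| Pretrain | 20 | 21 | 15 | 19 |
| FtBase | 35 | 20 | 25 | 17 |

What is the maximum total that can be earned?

1215

Rank every tier by rate: Pretrain/tier1 21 > FtBase/tier1 20 > Pretrain/tier2 19 > FtBase/tier2 17 > Retrain/tier1 14 > Retrain/tier2 11.
Pretrain tier1 at 21: fill all 20 ; 40 left.
FtBase tier1 at 20: fill all 35 ; 5 left.
Pretrain tier2 at 19: only 5 left, fill 5.
Total = 21×20 + 20×35 + 19×5 = 1215.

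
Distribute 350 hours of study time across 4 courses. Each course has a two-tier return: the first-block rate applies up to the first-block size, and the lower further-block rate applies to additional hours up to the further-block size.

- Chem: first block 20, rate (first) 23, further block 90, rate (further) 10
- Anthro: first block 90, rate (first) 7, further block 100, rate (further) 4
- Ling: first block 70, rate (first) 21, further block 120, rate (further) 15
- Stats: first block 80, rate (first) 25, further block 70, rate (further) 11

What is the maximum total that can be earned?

Treat each block as its own option and order by rate: Stats/first 25 > Chem/first 23 > Ling/first 21 > Ling/second 15 > Stats/second 11 > Chem/second 10 > Anthro/first 7 > Anthro/second 4.
Stats first at 25: fill all 80 — 270 left.
Chem/first (23): +20 — 250 left.
Fill Ling first block (70 at 21) — 180 left.
Fill Ling second block (120 at 15) — 60 left.
60 remain; put them into Stats second at 11.
Total = 25×80 + 23×20 + 21×70 + 15×120 + 11×60 = 6390.

6390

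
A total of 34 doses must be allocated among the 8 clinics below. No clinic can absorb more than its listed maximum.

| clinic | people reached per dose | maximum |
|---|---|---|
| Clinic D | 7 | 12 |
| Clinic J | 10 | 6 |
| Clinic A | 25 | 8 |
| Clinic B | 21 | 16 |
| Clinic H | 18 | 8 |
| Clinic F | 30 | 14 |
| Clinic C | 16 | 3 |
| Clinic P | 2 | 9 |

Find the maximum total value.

Rank by people reached per dose: Clinic F 30 > Clinic A 25 > Clinic B 21 > Clinic H 18 > Clinic C 16 > Clinic J 10 > Clinic D 7 > Clinic P 2.
Clinic F: +14 to 14 (cap) — 20 left.
Give Clinic A 8 to hit its cap of 8 — 12 left.
Only 12 left; Clinic B takes them to reach 12.
Total = 25×8 + 21×12 + 30×14 = 872.

872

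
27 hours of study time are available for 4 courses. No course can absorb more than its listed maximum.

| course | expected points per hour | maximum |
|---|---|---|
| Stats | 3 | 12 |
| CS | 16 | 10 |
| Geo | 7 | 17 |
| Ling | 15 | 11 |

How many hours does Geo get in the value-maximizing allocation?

Highest expected points per hour first: CS 16 > Ling 15 > Geo 7 > Stats 3.
CS: +10 to 10 (cap) ; 17 left.
Give Ling 11 to hit its cap of 11 ; 6 left.
Geo: +6 (room for 17) → 6. Pool exhausted.

6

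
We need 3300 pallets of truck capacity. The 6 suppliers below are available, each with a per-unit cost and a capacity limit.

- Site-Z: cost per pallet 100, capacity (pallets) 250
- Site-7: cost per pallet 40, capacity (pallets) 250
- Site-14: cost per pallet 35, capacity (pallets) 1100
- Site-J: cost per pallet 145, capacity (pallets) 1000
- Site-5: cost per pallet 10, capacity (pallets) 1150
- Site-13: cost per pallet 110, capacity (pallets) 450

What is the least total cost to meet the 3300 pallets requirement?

149000

Fill from the cheapest supplier first.
Site-5 at 10: take all 1150 pallets — 2150 still needed.
Site-14 at 35: take all 1100 pallets — 1050 still needed.
Take 250 from Site-7 at 40 — need 800 more.
Site-Z (100): use full 250 — 550 pallets to go.
Site-13 at 110: take all 450 pallets — 100 still needed.
Site-J at 145: take 100 of its 1000 — requirement met.
Cost = 1150×10 + 1100×35 + 250×40 + 250×100 + 450×110 + 100×145 = 149000.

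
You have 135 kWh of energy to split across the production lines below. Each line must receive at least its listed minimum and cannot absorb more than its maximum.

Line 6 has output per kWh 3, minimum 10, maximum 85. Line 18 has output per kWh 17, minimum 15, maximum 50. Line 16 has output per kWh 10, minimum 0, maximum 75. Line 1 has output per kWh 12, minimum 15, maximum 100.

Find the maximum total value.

Meeting every minimum uses 10+15+0+15 = 40 kWh, leaving 95.
Rank by output per kWh: Line 18 17 > Line 1 12 > Line 16 10 > Line 6 3.
Line 18: +35 to 50 (cap) ; 60 left.
Line 1: +60 (room for 85) → 75. Pool exhausted.
Total = 3×10 + 17×50 + 12×75 = 1780.

1780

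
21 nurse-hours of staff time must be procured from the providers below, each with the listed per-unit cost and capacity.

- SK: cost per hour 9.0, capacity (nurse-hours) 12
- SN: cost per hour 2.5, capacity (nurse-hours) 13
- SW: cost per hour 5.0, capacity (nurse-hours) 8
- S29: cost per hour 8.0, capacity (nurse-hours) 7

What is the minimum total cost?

72.5

Use providers in increasing cost order.
SN (2.5): use full 13 ; 8 nurse-hours to go.
SW at 5.0: take all 8 nurse-hours ; 0 still needed.
S29, SK: unused.
Cost = 13×2.5 + 8×5.0 = 72.5.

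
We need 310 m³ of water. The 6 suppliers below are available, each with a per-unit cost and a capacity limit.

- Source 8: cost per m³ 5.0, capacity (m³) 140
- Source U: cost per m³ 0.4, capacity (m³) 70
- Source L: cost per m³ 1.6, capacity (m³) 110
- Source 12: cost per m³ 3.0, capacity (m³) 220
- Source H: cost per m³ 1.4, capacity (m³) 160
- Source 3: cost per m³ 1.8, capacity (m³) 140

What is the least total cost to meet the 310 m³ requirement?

Fill from the cheapest supplier first.
Source U (0.4): use full 70 — 240 m³ to go.
Source H (1.4): use full 160 — 80 m³ to go.
Source L at 1.6: take 80 of its 110 — requirement met.
Source 3, Source 12, Source 8: unused.
Cost = 70×0.4 + 160×1.4 + 80×1.6 = 380.

380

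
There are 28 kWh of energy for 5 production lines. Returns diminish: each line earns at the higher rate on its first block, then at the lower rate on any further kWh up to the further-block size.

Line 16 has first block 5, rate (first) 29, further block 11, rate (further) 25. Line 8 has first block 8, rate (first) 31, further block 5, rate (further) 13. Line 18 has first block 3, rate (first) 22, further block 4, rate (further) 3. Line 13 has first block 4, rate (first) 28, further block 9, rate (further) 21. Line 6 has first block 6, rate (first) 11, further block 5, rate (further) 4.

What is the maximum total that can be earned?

Treat each block as its own option and order by rate: Line 8/tier1 31 > Line 16/tier1 29 > Line 13/tier1 28 > Line 16/tier2 25 > Line 18/tier1 22 > Line 13/tier2 21 > Line 8/tier2 13 > Line 6/tier1 11 > Line 6/tier2 4 > Line 18/tier2 3.
Fill Line 8 tier1 block (8 at 31) → 20 left.
Line 16 tier1 at 29: fill all 5 → 15 left.
Fill Line 13 tier1 block (4 at 28) → 11 left.
Line 16 tier2 at 25: fill all 11 → 0 left.
Total = 31×8 + 29×5 + 28×4 + 25×11 = 780.

780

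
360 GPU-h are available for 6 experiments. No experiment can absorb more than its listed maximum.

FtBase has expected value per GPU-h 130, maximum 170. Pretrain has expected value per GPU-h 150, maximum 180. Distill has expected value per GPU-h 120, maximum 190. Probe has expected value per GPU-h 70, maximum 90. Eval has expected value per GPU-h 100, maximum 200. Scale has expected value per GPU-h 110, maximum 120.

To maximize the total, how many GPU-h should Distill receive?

Highest expected value per GPU-h first: Pretrain 150 > FtBase 130 > Distill 120 > Scale 110 > Eval 100 > Probe 70.
Give Pretrain 180 to hit its cap of 180 → 180 left.
Give FtBase 170 to hit its cap of 170 → 10 left.
Distill has room for 190 but only 10 remain, so it gets 10.

10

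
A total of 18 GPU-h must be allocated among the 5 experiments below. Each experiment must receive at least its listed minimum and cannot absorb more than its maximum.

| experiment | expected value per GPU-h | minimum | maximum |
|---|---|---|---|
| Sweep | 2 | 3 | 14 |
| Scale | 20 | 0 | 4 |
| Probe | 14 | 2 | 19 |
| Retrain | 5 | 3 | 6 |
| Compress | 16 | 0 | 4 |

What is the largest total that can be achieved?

Meeting every minimum uses 3+0+2+3+0 = 8 GPU-h, leaving 10.
Highest expected value per GPU-h first: Scale 20 > Compress 16 > Probe 14 > Retrain 5 > Sweep 2.
Scale: +4 to 4 (cap) ; 6 left.
Compress: +4 to 4 (cap) ; 2 left.
Only 2 left; Probe takes them to reach 4.
Total = 2×3 + 20×4 + 14×4 + 5×3 + 16×4 = 221.

221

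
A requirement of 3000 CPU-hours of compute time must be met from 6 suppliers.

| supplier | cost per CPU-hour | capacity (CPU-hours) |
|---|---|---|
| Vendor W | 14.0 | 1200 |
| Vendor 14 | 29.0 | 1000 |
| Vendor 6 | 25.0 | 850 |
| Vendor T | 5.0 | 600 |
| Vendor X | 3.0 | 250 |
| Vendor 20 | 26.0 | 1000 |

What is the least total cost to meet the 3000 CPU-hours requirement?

Use suppliers in increasing cost order.
Take 250 from Vendor X at 3.0 → need 2750 more.
Vendor T (5.0): use full 600 → 2150 CPU-hours to go.
Vendor W at 14.0: take all 1200 CPU-hours → 950 still needed.
Vendor 6 (25.0): use full 850 → 100 CPU-hours to go.
Take 100 from Vendor 20 at 26.0 to finish.
Vendor 14: unused.
Cost = 250×3.0 + 600×5.0 + 1200×14.0 + 850×25.0 + 100×26.0 = 44400.

44400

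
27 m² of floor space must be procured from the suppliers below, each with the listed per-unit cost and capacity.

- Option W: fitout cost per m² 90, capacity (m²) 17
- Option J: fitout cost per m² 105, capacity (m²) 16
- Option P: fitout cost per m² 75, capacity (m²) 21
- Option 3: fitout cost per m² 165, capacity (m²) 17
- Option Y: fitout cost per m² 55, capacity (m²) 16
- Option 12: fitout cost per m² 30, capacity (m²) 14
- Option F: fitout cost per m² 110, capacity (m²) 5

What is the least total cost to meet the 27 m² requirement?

1135

Fill from the cheapest supplier first.
Take 14 from Option 12 at 30 → need 13 more.
Take 13 from Option Y at 55 to finish.
Option P, Option W, Option J, Option F, Option 3: unused.
Cost = 14×30 + 13×55 = 1135.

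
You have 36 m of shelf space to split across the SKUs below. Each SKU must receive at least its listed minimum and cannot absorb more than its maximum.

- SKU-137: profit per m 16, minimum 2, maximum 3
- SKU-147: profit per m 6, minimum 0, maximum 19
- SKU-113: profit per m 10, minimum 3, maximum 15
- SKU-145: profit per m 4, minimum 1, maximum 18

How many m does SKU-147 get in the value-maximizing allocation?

17

Meeting every minimum uses 2+0+3+1 = 6 m, leaving 30.
Order the SKUs by profit per m: SKU-137 16 > SKU-113 10 > SKU-147 6 > SKU-145 4.
Give SKU-137 1 more to hit its cap of 3 → 29 left.
SKU-113 takes 12 more to reach its cap of 15 → 17 left.
SKU-147 has room for 19 more but only 17 remain, so it gets 17.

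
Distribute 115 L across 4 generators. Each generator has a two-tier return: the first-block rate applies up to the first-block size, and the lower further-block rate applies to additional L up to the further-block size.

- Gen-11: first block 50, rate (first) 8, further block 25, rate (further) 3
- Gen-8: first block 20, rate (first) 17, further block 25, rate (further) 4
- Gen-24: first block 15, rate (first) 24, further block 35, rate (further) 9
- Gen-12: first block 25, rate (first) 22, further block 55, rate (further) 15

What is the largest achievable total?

2075

Rank every tier by rate: Gen-24/T1 24 > Gen-12/T1 22 > Gen-8/T1 17 > Gen-12/T2 15 > Gen-24/T2 9 > Gen-11/T1 8 > Gen-8/T2 4 > Gen-11/T2 3.
Fill Gen-24 T1 block (15 at 24) → 100 left.
Gen-12/T1 (22): +25 → 75 left.
Gen-8/T1 (17): +20 → 55 left.
Gen-12 T2 at 15: fill all 55 → 0 left.
Total = 24×15 + 22×25 + 17×20 + 15×55 = 2075.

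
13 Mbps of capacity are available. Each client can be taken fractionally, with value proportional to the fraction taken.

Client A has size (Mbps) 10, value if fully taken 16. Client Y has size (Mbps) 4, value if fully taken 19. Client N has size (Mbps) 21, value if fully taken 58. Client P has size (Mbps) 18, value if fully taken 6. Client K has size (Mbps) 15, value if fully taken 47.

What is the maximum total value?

Sort by value density: Client Y 19/4≈4.75, Client K 47/15≈3.13, Client N 58/21≈2.76, Client A 16/10≈1.6, Client P 6/18≈0.333.
Client Y: take in full, 4 Mbps for value 19 ; 9 left.
Only 9 Mbps remain; take 9/15 of Client K for value 47×9/15 = 28.2.
Total value = 47.2.

47.2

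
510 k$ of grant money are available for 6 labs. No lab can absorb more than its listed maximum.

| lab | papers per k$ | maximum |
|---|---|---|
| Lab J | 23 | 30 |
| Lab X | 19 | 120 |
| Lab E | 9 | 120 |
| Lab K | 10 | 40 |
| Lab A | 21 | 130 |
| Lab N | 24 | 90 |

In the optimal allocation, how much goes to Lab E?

100

Order the labs by papers per k$: Lab N 24 > Lab J 23 > Lab A 21 > Lab X 19 > Lab K 10 > Lab E 9.
Lab N: +90 to 90 (cap) → 420 left.
Lab J takes 30 to reach its cap of 30 → 390 left.
Lab A: +130 to 130 (cap) → 260 left.
Give Lab X 120 to hit its cap of 120 → 140 left.
Lab K takes 40 to reach its cap of 40 → 100 left.
Lab E: +100 (room for 120) → 100. Pool exhausted.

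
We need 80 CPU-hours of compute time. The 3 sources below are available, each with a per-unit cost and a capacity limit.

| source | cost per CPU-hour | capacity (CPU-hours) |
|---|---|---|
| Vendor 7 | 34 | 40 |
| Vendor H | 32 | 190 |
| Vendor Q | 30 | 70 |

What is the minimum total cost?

2420

Cheapest first:
Take 70 from Vendor Q at 30 → need 10 more.
Vendor H at 32: take 10 of its 190 → requirement met.
Vendor 7: unused.
Cost = 70×30 + 10×32 = 2420.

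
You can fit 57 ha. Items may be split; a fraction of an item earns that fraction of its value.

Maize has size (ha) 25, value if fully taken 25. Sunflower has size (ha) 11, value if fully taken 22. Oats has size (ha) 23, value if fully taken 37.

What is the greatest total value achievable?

Best value per unit of size first: Sunflower 22/11≈2, Oats 37/23≈1.61, Maize 25/25≈1.
Sunflower: take in full, 11 ha for value 22 ; 46 left.
Take all of Oats (23 ha, value 37) ; 23 ha left.
Fill the last 23 ha with part of Maize: 23/25 of it earns 23.
Total value = 82.

82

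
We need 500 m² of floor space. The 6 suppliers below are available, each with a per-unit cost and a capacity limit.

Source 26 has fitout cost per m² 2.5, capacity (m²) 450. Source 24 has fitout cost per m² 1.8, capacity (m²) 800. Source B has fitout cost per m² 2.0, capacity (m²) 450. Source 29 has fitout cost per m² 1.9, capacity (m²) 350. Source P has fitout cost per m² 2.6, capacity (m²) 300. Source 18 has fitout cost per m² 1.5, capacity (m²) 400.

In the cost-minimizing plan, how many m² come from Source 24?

Fill from the cheapest supplier first.
Source 18 (1.5): use full 400 ; 100 m² to go.
Take 100 from Source 24 at 1.8 to finish.
Source 29, Source B, Source 26, Source P: unused.

100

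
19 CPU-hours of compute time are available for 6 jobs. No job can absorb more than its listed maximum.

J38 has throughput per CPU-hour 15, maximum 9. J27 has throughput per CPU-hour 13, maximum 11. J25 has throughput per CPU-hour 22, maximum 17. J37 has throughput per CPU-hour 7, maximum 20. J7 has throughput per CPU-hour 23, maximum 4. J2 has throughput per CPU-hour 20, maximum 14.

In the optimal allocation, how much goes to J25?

Rank by throughput per CPU-hour: J7 23 > J25 22 > J2 20 > J38 15 > J27 13 > J37 7.
J7: +4 to 4 (cap) ; 15 left.
J25 has room for 17 but only 15 remain, so it gets 15.

15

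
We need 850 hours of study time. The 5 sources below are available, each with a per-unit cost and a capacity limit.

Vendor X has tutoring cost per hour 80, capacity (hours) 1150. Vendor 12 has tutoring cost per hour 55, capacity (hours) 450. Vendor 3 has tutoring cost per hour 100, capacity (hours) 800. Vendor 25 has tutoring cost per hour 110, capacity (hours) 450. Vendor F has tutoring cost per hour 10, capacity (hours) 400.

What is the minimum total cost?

Use sources in increasing cost order.
Vendor F at 10: take all 400 hours — 450 still needed.
Take 450 from Vendor 12 at 55 — need 0 more.
Vendor X, Vendor 3, Vendor 25: unused.
Cost = 400×10 + 450×55 = 28750.

28750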